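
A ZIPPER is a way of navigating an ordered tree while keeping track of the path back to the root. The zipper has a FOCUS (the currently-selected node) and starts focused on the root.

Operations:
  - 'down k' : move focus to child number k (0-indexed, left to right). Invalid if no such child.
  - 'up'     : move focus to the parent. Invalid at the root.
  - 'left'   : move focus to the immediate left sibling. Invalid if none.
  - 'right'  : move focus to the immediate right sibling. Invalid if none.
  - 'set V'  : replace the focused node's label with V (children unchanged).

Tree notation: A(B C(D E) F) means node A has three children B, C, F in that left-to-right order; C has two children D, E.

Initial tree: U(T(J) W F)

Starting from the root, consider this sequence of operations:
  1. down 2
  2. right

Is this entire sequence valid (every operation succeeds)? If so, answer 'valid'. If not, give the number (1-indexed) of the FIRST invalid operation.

Step 1 (down 2): focus=F path=2 depth=1 children=[] left=['T', 'W'] right=[] parent=U
Step 2 (right): INVALID

Answer: 2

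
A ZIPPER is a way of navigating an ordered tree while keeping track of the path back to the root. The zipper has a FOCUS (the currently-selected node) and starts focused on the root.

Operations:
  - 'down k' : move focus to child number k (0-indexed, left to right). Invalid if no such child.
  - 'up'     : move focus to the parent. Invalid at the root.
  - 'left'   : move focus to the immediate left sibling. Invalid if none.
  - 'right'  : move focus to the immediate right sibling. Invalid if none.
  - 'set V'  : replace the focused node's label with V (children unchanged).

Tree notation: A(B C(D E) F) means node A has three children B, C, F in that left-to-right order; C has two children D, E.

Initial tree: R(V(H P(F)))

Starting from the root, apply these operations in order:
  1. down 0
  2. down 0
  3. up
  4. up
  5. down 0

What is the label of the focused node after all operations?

Step 1 (down 0): focus=V path=0 depth=1 children=['H', 'P'] left=[] right=[] parent=R
Step 2 (down 0): focus=H path=0/0 depth=2 children=[] left=[] right=['P'] parent=V
Step 3 (up): focus=V path=0 depth=1 children=['H', 'P'] left=[] right=[] parent=R
Step 4 (up): focus=R path=root depth=0 children=['V'] (at root)
Step 5 (down 0): focus=V path=0 depth=1 children=['H', 'P'] left=[] right=[] parent=R

Answer: V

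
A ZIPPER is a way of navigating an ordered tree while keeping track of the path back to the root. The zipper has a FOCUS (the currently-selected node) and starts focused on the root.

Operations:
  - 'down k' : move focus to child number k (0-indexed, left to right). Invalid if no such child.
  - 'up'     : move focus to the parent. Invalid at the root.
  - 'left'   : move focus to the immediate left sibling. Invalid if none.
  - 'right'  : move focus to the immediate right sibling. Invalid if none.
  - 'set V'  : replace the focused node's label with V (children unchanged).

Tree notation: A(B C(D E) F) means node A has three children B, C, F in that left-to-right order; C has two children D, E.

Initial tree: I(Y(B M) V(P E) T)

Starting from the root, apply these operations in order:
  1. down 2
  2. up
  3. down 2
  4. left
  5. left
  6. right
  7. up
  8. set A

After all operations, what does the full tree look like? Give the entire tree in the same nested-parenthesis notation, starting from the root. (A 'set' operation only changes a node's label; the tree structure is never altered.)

Step 1 (down 2): focus=T path=2 depth=1 children=[] left=['Y', 'V'] right=[] parent=I
Step 2 (up): focus=I path=root depth=0 children=['Y', 'V', 'T'] (at root)
Step 3 (down 2): focus=T path=2 depth=1 children=[] left=['Y', 'V'] right=[] parent=I
Step 4 (left): focus=V path=1 depth=1 children=['P', 'E'] left=['Y'] right=['T'] parent=I
Step 5 (left): focus=Y path=0 depth=1 children=['B', 'M'] left=[] right=['V', 'T'] parent=I
Step 6 (right): focus=V path=1 depth=1 children=['P', 'E'] left=['Y'] right=['T'] parent=I
Step 7 (up): focus=I path=root depth=0 children=['Y', 'V', 'T'] (at root)
Step 8 (set A): focus=A path=root depth=0 children=['Y', 'V', 'T'] (at root)

Answer: A(Y(B M) V(P E) T)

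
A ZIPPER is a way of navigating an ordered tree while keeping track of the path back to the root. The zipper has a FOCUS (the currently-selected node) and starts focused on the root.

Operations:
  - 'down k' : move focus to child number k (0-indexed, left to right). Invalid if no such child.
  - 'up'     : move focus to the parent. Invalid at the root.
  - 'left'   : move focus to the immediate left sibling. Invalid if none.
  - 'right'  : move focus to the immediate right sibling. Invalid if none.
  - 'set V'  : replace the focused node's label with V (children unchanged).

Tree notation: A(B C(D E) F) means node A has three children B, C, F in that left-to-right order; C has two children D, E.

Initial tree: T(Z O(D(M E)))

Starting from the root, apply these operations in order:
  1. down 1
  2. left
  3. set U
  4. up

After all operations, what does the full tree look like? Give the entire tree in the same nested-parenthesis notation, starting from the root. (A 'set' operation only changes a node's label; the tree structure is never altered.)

Answer: T(U O(D(M E)))

Derivation:
Step 1 (down 1): focus=O path=1 depth=1 children=['D'] left=['Z'] right=[] parent=T
Step 2 (left): focus=Z path=0 depth=1 children=[] left=[] right=['O'] parent=T
Step 3 (set U): focus=U path=0 depth=1 children=[] left=[] right=['O'] parent=T
Step 4 (up): focus=T path=root depth=0 children=['U', 'O'] (at root)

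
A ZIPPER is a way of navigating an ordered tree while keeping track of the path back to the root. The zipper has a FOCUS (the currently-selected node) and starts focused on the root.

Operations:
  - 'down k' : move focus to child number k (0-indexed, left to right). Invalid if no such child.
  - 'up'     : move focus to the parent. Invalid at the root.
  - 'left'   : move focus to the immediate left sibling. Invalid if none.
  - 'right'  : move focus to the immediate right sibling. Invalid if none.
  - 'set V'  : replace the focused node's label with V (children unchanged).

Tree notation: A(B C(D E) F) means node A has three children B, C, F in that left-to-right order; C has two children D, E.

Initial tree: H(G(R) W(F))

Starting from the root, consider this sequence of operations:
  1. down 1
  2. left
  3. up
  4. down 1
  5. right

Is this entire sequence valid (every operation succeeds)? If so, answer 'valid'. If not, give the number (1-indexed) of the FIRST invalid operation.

Step 1 (down 1): focus=W path=1 depth=1 children=['F'] left=['G'] right=[] parent=H
Step 2 (left): focus=G path=0 depth=1 children=['R'] left=[] right=['W'] parent=H
Step 3 (up): focus=H path=root depth=0 children=['G', 'W'] (at root)
Step 4 (down 1): focus=W path=1 depth=1 children=['F'] left=['G'] right=[] parent=H
Step 5 (right): INVALID

Answer: 5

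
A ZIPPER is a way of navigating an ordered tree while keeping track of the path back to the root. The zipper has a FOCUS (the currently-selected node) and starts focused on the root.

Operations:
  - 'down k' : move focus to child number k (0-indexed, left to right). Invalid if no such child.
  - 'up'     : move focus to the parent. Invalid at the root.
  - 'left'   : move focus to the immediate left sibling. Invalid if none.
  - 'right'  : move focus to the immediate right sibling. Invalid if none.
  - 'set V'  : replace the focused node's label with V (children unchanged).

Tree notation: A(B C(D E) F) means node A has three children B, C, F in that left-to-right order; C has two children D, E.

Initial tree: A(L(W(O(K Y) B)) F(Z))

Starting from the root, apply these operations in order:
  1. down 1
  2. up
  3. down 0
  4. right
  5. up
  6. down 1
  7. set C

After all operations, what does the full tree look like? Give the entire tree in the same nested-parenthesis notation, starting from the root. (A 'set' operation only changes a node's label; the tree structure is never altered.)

Answer: A(L(W(O(K Y) B)) C(Z))

Derivation:
Step 1 (down 1): focus=F path=1 depth=1 children=['Z'] left=['L'] right=[] parent=A
Step 2 (up): focus=A path=root depth=0 children=['L', 'F'] (at root)
Step 3 (down 0): focus=L path=0 depth=1 children=['W'] left=[] right=['F'] parent=A
Step 4 (right): focus=F path=1 depth=1 children=['Z'] left=['L'] right=[] parent=A
Step 5 (up): focus=A path=root depth=0 children=['L', 'F'] (at root)
Step 6 (down 1): focus=F path=1 depth=1 children=['Z'] left=['L'] right=[] parent=A
Step 7 (set C): focus=C path=1 depth=1 children=['Z'] left=['L'] right=[] parent=A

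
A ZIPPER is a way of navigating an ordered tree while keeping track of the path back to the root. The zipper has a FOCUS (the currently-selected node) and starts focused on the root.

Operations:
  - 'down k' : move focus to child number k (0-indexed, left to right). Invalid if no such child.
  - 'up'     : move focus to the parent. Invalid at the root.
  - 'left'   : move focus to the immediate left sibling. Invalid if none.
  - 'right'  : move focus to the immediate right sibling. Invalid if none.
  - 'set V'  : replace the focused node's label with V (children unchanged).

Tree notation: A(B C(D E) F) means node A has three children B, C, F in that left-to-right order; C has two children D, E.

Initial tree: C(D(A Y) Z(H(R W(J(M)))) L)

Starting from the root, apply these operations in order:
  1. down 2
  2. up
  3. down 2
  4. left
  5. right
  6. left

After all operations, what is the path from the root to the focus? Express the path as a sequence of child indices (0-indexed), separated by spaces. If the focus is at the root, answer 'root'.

Answer: 1

Derivation:
Step 1 (down 2): focus=L path=2 depth=1 children=[] left=['D', 'Z'] right=[] parent=C
Step 2 (up): focus=C path=root depth=0 children=['D', 'Z', 'L'] (at root)
Step 3 (down 2): focus=L path=2 depth=1 children=[] left=['D', 'Z'] right=[] parent=C
Step 4 (left): focus=Z path=1 depth=1 children=['H'] left=['D'] right=['L'] parent=C
Step 5 (right): focus=L path=2 depth=1 children=[] left=['D', 'Z'] right=[] parent=C
Step 6 (left): focus=Z path=1 depth=1 children=['H'] left=['D'] right=['L'] parent=C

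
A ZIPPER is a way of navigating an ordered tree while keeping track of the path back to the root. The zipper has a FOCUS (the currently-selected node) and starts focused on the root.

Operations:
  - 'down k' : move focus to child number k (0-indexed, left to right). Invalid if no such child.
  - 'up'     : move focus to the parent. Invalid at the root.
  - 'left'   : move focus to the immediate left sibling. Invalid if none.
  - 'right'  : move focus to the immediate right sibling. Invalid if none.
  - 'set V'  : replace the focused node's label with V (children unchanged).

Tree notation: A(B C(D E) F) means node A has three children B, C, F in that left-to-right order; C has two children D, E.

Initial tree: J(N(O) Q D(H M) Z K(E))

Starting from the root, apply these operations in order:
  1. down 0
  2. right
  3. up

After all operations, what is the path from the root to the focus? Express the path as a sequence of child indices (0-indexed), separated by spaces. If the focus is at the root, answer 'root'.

Step 1 (down 0): focus=N path=0 depth=1 children=['O'] left=[] right=['Q', 'D', 'Z', 'K'] parent=J
Step 2 (right): focus=Q path=1 depth=1 children=[] left=['N'] right=['D', 'Z', 'K'] parent=J
Step 3 (up): focus=J path=root depth=0 children=['N', 'Q', 'D', 'Z', 'K'] (at root)

Answer: root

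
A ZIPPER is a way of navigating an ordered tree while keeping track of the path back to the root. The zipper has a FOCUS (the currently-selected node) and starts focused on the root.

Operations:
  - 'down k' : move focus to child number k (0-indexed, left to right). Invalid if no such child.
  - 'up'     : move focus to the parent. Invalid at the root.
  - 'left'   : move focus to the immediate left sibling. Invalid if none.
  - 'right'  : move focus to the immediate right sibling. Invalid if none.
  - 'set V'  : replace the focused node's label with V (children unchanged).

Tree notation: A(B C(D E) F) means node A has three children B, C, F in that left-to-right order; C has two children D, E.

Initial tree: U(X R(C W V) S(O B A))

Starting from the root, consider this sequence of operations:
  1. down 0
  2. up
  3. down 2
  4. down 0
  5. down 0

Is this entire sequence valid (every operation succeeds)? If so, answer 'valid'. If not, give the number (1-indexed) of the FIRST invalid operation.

Answer: 5

Derivation:
Step 1 (down 0): focus=X path=0 depth=1 children=[] left=[] right=['R', 'S'] parent=U
Step 2 (up): focus=U path=root depth=0 children=['X', 'R', 'S'] (at root)
Step 3 (down 2): focus=S path=2 depth=1 children=['O', 'B', 'A'] left=['X', 'R'] right=[] parent=U
Step 4 (down 0): focus=O path=2/0 depth=2 children=[] left=[] right=['B', 'A'] parent=S
Step 5 (down 0): INVALID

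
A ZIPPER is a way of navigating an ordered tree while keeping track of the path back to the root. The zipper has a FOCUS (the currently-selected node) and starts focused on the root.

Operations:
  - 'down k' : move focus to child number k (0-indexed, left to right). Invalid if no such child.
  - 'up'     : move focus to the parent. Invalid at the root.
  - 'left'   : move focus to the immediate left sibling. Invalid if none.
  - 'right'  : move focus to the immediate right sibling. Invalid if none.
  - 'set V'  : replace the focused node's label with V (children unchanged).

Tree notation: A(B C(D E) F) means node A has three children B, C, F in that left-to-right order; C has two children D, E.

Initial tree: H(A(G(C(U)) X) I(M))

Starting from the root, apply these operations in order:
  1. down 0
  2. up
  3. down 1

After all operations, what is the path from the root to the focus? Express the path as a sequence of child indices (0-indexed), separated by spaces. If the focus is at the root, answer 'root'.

Step 1 (down 0): focus=A path=0 depth=1 children=['G', 'X'] left=[] right=['I'] parent=H
Step 2 (up): focus=H path=root depth=0 children=['A', 'I'] (at root)
Step 3 (down 1): focus=I path=1 depth=1 children=['M'] left=['A'] right=[] parent=H

Answer: 1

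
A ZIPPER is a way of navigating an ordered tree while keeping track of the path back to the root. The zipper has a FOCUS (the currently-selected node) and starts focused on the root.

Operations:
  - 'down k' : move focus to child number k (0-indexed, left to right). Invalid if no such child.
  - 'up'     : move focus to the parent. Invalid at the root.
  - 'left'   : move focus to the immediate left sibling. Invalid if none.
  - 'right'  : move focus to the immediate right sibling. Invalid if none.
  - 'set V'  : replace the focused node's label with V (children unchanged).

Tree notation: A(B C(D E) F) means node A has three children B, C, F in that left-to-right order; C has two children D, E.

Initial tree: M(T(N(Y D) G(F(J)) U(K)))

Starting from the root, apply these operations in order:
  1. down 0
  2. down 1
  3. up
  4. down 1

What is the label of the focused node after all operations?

Step 1 (down 0): focus=T path=0 depth=1 children=['N', 'G', 'U'] left=[] right=[] parent=M
Step 2 (down 1): focus=G path=0/1 depth=2 children=['F'] left=['N'] right=['U'] parent=T
Step 3 (up): focus=T path=0 depth=1 children=['N', 'G', 'U'] left=[] right=[] parent=M
Step 4 (down 1): focus=G path=0/1 depth=2 children=['F'] left=['N'] right=['U'] parent=T

Answer: G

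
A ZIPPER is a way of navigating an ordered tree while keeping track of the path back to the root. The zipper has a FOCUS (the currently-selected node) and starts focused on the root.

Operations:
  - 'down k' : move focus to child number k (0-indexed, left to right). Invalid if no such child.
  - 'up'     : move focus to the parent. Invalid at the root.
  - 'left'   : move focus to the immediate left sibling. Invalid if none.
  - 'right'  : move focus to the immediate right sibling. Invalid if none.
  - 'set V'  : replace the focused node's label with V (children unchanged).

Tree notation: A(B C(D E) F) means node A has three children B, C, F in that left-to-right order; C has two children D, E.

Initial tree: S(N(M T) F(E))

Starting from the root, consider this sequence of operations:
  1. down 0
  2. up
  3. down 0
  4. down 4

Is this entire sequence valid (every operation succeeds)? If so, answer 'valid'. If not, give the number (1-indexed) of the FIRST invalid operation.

Answer: 4

Derivation:
Step 1 (down 0): focus=N path=0 depth=1 children=['M', 'T'] left=[] right=['F'] parent=S
Step 2 (up): focus=S path=root depth=0 children=['N', 'F'] (at root)
Step 3 (down 0): focus=N path=0 depth=1 children=['M', 'T'] left=[] right=['F'] parent=S
Step 4 (down 4): INVALID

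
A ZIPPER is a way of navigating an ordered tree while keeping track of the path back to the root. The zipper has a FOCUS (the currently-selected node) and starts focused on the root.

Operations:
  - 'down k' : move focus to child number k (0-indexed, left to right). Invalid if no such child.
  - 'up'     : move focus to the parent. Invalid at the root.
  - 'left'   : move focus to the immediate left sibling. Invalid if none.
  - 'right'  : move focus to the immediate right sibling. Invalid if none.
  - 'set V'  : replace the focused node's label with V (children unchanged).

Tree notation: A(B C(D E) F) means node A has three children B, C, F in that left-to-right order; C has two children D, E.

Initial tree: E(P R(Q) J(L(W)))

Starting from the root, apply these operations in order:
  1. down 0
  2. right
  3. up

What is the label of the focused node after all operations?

Answer: E

Derivation:
Step 1 (down 0): focus=P path=0 depth=1 children=[] left=[] right=['R', 'J'] parent=E
Step 2 (right): focus=R path=1 depth=1 children=['Q'] left=['P'] right=['J'] parent=E
Step 3 (up): focus=E path=root depth=0 children=['P', 'R', 'J'] (at root)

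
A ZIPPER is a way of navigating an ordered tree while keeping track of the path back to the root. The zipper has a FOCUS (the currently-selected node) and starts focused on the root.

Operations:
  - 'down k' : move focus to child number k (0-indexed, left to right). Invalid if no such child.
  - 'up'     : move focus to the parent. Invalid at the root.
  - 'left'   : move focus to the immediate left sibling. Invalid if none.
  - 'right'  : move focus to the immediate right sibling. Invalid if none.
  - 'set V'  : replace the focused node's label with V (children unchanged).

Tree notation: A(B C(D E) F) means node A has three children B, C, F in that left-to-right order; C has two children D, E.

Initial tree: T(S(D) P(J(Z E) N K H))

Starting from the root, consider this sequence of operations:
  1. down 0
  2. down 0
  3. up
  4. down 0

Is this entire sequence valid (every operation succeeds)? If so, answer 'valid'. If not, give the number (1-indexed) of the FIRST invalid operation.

Step 1 (down 0): focus=S path=0 depth=1 children=['D'] left=[] right=['P'] parent=T
Step 2 (down 0): focus=D path=0/0 depth=2 children=[] left=[] right=[] parent=S
Step 3 (up): focus=S path=0 depth=1 children=['D'] left=[] right=['P'] parent=T
Step 4 (down 0): focus=D path=0/0 depth=2 children=[] left=[] right=[] parent=S

Answer: valid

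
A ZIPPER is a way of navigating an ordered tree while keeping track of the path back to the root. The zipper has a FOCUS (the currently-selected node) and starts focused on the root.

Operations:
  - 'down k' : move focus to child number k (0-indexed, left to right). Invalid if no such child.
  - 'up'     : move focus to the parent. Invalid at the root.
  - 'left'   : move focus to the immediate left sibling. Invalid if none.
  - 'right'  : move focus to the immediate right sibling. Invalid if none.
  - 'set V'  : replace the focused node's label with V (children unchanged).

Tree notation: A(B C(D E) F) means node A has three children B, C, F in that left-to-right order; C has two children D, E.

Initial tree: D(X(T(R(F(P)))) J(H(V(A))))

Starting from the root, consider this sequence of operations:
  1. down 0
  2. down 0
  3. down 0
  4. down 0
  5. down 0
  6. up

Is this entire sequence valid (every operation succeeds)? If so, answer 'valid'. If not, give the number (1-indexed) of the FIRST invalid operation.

Step 1 (down 0): focus=X path=0 depth=1 children=['T'] left=[] right=['J'] parent=D
Step 2 (down 0): focus=T path=0/0 depth=2 children=['R'] left=[] right=[] parent=X
Step 3 (down 0): focus=R path=0/0/0 depth=3 children=['F'] left=[] right=[] parent=T
Step 4 (down 0): focus=F path=0/0/0/0 depth=4 children=['P'] left=[] right=[] parent=R
Step 5 (down 0): focus=P path=0/0/0/0/0 depth=5 children=[] left=[] right=[] parent=F
Step 6 (up): focus=F path=0/0/0/0 depth=4 children=['P'] left=[] right=[] parent=R

Answer: valid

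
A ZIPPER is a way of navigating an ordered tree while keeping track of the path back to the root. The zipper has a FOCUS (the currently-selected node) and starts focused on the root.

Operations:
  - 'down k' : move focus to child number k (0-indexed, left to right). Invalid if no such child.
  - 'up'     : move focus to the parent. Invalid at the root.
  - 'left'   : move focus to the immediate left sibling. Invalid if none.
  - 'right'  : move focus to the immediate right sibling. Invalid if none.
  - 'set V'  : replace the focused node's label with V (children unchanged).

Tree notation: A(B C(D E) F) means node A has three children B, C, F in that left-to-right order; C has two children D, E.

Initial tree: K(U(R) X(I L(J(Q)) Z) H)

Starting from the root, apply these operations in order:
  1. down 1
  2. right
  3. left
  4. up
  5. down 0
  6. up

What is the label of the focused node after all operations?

Answer: K

Derivation:
Step 1 (down 1): focus=X path=1 depth=1 children=['I', 'L', 'Z'] left=['U'] right=['H'] parent=K
Step 2 (right): focus=H path=2 depth=1 children=[] left=['U', 'X'] right=[] parent=K
Step 3 (left): focus=X path=1 depth=1 children=['I', 'L', 'Z'] left=['U'] right=['H'] parent=K
Step 4 (up): focus=K path=root depth=0 children=['U', 'X', 'H'] (at root)
Step 5 (down 0): focus=U path=0 depth=1 children=['R'] left=[] right=['X', 'H'] parent=K
Step 6 (up): focus=K path=root depth=0 children=['U', 'X', 'H'] (at root)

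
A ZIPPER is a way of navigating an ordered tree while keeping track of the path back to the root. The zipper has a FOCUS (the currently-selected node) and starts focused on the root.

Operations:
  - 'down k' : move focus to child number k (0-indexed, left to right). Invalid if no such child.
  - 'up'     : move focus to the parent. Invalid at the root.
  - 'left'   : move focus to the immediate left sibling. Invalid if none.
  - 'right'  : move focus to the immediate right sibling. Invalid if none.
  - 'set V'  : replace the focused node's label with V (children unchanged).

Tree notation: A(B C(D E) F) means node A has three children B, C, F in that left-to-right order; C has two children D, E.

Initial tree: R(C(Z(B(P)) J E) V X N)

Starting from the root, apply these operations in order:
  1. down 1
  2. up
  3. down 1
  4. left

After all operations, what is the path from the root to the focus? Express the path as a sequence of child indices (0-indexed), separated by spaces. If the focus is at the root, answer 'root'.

Answer: 0

Derivation:
Step 1 (down 1): focus=V path=1 depth=1 children=[] left=['C'] right=['X', 'N'] parent=R
Step 2 (up): focus=R path=root depth=0 children=['C', 'V', 'X', 'N'] (at root)
Step 3 (down 1): focus=V path=1 depth=1 children=[] left=['C'] right=['X', 'N'] parent=R
Step 4 (left): focus=C path=0 depth=1 children=['Z', 'J', 'E'] left=[] right=['V', 'X', 'N'] parent=R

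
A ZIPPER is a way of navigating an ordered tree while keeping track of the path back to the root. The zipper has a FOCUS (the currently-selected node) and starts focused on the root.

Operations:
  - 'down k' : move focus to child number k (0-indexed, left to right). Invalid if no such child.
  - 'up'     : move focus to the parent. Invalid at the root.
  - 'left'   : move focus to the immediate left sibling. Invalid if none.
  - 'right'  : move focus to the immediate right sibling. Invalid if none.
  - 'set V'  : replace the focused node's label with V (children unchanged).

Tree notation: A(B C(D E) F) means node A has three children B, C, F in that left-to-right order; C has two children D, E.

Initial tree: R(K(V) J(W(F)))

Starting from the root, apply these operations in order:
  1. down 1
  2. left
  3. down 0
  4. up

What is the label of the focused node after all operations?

Step 1 (down 1): focus=J path=1 depth=1 children=['W'] left=['K'] right=[] parent=R
Step 2 (left): focus=K path=0 depth=1 children=['V'] left=[] right=['J'] parent=R
Step 3 (down 0): focus=V path=0/0 depth=2 children=[] left=[] right=[] parent=K
Step 4 (up): focus=K path=0 depth=1 children=['V'] left=[] right=['J'] parent=R

Answer: K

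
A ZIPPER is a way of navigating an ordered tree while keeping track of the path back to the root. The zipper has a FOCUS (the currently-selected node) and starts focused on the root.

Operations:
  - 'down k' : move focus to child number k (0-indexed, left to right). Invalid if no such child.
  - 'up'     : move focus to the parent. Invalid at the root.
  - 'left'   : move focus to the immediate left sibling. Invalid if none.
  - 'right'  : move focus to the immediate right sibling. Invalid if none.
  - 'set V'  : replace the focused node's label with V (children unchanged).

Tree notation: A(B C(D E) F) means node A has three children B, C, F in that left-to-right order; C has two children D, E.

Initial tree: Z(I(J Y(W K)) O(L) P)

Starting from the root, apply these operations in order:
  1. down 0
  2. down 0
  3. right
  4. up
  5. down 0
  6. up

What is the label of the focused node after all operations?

Answer: I

Derivation:
Step 1 (down 0): focus=I path=0 depth=1 children=['J', 'Y'] left=[] right=['O', 'P'] parent=Z
Step 2 (down 0): focus=J path=0/0 depth=2 children=[] left=[] right=['Y'] parent=I
Step 3 (right): focus=Y path=0/1 depth=2 children=['W', 'K'] left=['J'] right=[] parent=I
Step 4 (up): focus=I path=0 depth=1 children=['J', 'Y'] left=[] right=['O', 'P'] parent=Z
Step 5 (down 0): focus=J path=0/0 depth=2 children=[] left=[] right=['Y'] parent=I
Step 6 (up): focus=I path=0 depth=1 children=['J', 'Y'] left=[] right=['O', 'P'] parent=Z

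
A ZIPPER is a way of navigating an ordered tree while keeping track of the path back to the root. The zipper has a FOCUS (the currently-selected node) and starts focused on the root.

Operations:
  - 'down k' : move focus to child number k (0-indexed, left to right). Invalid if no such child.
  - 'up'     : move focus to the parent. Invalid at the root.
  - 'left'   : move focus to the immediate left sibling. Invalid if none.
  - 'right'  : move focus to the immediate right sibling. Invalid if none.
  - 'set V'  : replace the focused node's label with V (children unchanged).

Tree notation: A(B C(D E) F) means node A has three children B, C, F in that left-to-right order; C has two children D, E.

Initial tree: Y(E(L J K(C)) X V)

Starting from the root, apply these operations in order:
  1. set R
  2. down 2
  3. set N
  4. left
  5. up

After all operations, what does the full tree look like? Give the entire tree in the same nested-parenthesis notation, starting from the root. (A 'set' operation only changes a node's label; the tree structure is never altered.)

Answer: R(E(L J K(C)) X N)

Derivation:
Step 1 (set R): focus=R path=root depth=0 children=['E', 'X', 'V'] (at root)
Step 2 (down 2): focus=V path=2 depth=1 children=[] left=['E', 'X'] right=[] parent=R
Step 3 (set N): focus=N path=2 depth=1 children=[] left=['E', 'X'] right=[] parent=R
Step 4 (left): focus=X path=1 depth=1 children=[] left=['E'] right=['N'] parent=R
Step 5 (up): focus=R path=root depth=0 children=['E', 'X', 'N'] (at root)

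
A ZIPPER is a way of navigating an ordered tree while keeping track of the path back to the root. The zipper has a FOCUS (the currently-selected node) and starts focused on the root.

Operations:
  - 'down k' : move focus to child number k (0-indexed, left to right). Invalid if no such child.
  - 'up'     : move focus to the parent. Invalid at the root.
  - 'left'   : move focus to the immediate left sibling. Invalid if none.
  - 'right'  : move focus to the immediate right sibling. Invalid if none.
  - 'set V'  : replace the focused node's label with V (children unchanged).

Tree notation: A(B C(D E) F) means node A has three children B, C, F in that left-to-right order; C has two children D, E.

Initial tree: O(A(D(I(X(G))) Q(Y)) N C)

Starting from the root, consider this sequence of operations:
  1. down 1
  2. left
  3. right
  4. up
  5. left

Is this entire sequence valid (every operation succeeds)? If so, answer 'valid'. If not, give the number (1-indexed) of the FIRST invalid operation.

Step 1 (down 1): focus=N path=1 depth=1 children=[] left=['A'] right=['C'] parent=O
Step 2 (left): focus=A path=0 depth=1 children=['D', 'Q'] left=[] right=['N', 'C'] parent=O
Step 3 (right): focus=N path=1 depth=1 children=[] left=['A'] right=['C'] parent=O
Step 4 (up): focus=O path=root depth=0 children=['A', 'N', 'C'] (at root)
Step 5 (left): INVALID

Answer: 5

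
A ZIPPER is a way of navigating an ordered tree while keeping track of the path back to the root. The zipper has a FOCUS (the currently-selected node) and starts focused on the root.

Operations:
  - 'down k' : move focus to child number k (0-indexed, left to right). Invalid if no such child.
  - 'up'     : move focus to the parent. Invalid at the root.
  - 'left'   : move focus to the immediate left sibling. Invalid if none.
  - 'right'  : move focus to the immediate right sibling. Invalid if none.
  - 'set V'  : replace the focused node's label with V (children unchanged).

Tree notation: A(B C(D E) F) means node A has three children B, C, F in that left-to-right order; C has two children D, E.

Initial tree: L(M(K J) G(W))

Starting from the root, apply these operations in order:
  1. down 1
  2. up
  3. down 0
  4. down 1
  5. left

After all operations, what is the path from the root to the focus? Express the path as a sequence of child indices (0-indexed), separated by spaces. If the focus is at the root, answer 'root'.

Step 1 (down 1): focus=G path=1 depth=1 children=['W'] left=['M'] right=[] parent=L
Step 2 (up): focus=L path=root depth=0 children=['M', 'G'] (at root)
Step 3 (down 0): focus=M path=0 depth=1 children=['K', 'J'] left=[] right=['G'] parent=L
Step 4 (down 1): focus=J path=0/1 depth=2 children=[] left=['K'] right=[] parent=M
Step 5 (left): focus=K path=0/0 depth=2 children=[] left=[] right=['J'] parent=M

Answer: 0 0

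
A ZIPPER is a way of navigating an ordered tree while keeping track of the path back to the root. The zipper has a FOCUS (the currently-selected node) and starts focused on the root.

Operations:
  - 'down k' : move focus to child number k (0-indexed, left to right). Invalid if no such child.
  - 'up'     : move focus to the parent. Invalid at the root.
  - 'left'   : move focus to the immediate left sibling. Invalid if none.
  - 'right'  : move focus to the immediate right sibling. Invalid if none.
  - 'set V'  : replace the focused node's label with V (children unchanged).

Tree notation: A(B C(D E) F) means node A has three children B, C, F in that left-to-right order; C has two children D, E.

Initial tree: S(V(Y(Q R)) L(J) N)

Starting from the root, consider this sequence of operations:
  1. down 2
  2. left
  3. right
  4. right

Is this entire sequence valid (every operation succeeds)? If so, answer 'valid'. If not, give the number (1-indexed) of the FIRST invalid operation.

Answer: 4

Derivation:
Step 1 (down 2): focus=N path=2 depth=1 children=[] left=['V', 'L'] right=[] parent=S
Step 2 (left): focus=L path=1 depth=1 children=['J'] left=['V'] right=['N'] parent=S
Step 3 (right): focus=N path=2 depth=1 children=[] left=['V', 'L'] right=[] parent=S
Step 4 (right): INVALID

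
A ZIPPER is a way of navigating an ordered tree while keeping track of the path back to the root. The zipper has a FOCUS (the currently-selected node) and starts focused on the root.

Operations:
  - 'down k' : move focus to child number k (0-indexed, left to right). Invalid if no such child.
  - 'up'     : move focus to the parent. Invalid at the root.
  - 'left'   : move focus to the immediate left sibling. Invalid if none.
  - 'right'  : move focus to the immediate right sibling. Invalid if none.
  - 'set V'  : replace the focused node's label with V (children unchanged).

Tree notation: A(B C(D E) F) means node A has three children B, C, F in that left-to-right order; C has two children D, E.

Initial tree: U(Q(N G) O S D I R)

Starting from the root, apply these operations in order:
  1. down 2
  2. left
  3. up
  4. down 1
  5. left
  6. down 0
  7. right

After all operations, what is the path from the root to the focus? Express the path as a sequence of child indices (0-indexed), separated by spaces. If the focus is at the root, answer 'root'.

Answer: 0 1

Derivation:
Step 1 (down 2): focus=S path=2 depth=1 children=[] left=['Q', 'O'] right=['D', 'I', 'R'] parent=U
Step 2 (left): focus=O path=1 depth=1 children=[] left=['Q'] right=['S', 'D', 'I', 'R'] parent=U
Step 3 (up): focus=U path=root depth=0 children=['Q', 'O', 'S', 'D', 'I', 'R'] (at root)
Step 4 (down 1): focus=O path=1 depth=1 children=[] left=['Q'] right=['S', 'D', 'I', 'R'] parent=U
Step 5 (left): focus=Q path=0 depth=1 children=['N', 'G'] left=[] right=['O', 'S', 'D', 'I', 'R'] parent=U
Step 6 (down 0): focus=N path=0/0 depth=2 children=[] left=[] right=['G'] parent=Q
Step 7 (right): focus=G path=0/1 depth=2 children=[] left=['N'] right=[] parent=Q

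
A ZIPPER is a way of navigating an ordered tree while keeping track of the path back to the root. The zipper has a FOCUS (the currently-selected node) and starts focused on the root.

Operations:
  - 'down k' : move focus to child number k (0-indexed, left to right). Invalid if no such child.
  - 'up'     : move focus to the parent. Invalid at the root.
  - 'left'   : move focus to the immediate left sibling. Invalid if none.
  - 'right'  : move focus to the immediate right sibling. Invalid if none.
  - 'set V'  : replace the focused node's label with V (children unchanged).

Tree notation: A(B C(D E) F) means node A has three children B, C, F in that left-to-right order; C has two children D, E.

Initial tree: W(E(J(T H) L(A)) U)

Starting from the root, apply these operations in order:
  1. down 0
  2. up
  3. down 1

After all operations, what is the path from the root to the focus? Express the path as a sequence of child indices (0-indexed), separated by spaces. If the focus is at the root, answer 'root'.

Answer: 1

Derivation:
Step 1 (down 0): focus=E path=0 depth=1 children=['J', 'L'] left=[] right=['U'] parent=W
Step 2 (up): focus=W path=root depth=0 children=['E', 'U'] (at root)
Step 3 (down 1): focus=U path=1 depth=1 children=[] left=['E'] right=[] parent=W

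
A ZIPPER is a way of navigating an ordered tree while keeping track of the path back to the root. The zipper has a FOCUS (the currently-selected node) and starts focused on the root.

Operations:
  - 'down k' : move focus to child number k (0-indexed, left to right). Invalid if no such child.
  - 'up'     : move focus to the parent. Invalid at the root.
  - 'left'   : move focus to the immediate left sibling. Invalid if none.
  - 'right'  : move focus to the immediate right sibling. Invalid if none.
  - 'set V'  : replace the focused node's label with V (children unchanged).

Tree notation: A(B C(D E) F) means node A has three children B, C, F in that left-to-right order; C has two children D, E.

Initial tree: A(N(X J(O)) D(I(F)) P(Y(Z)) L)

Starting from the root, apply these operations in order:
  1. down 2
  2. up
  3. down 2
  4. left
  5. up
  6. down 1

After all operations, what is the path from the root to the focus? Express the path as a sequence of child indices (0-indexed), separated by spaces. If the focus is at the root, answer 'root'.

Step 1 (down 2): focus=P path=2 depth=1 children=['Y'] left=['N', 'D'] right=['L'] parent=A
Step 2 (up): focus=A path=root depth=0 children=['N', 'D', 'P', 'L'] (at root)
Step 3 (down 2): focus=P path=2 depth=1 children=['Y'] left=['N', 'D'] right=['L'] parent=A
Step 4 (left): focus=D path=1 depth=1 children=['I'] left=['N'] right=['P', 'L'] parent=A
Step 5 (up): focus=A path=root depth=0 children=['N', 'D', 'P', 'L'] (at root)
Step 6 (down 1): focus=D path=1 depth=1 children=['I'] left=['N'] right=['P', 'L'] parent=A

Answer: 1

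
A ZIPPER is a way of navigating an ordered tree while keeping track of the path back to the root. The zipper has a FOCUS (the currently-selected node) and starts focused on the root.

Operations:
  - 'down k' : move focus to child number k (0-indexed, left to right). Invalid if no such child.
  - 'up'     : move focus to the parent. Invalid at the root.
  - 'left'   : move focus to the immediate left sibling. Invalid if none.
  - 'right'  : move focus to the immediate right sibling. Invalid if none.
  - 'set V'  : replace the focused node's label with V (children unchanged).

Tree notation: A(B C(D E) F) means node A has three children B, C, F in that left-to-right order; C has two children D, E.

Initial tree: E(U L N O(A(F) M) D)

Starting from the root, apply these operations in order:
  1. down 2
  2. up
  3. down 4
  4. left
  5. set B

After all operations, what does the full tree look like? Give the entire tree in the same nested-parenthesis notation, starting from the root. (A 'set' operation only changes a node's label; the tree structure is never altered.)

Answer: E(U L N B(A(F) M) D)

Derivation:
Step 1 (down 2): focus=N path=2 depth=1 children=[] left=['U', 'L'] right=['O', 'D'] parent=E
Step 2 (up): focus=E path=root depth=0 children=['U', 'L', 'N', 'O', 'D'] (at root)
Step 3 (down 4): focus=D path=4 depth=1 children=[] left=['U', 'L', 'N', 'O'] right=[] parent=E
Step 4 (left): focus=O path=3 depth=1 children=['A', 'M'] left=['U', 'L', 'N'] right=['D'] parent=E
Step 5 (set B): focus=B path=3 depth=1 children=['A', 'M'] left=['U', 'L', 'N'] right=['D'] parent=E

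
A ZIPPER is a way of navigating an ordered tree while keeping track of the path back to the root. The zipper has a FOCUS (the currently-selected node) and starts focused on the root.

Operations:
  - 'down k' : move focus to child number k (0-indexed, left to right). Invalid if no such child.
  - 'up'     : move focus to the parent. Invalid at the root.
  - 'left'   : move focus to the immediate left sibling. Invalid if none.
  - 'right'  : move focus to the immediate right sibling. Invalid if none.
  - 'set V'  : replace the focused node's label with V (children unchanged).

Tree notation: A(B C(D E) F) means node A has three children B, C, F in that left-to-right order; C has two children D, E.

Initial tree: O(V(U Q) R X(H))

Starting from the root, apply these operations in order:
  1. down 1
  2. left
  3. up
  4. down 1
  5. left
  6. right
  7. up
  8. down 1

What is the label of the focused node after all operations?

Answer: R

Derivation:
Step 1 (down 1): focus=R path=1 depth=1 children=[] left=['V'] right=['X'] parent=O
Step 2 (left): focus=V path=0 depth=1 children=['U', 'Q'] left=[] right=['R', 'X'] parent=O
Step 3 (up): focus=O path=root depth=0 children=['V', 'R', 'X'] (at root)
Step 4 (down 1): focus=R path=1 depth=1 children=[] left=['V'] right=['X'] parent=O
Step 5 (left): focus=V path=0 depth=1 children=['U', 'Q'] left=[] right=['R', 'X'] parent=O
Step 6 (right): focus=R path=1 depth=1 children=[] left=['V'] right=['X'] parent=O
Step 7 (up): focus=O path=root depth=0 children=['V', 'R', 'X'] (at root)
Step 8 (down 1): focus=R path=1 depth=1 children=[] left=['V'] right=['X'] parent=O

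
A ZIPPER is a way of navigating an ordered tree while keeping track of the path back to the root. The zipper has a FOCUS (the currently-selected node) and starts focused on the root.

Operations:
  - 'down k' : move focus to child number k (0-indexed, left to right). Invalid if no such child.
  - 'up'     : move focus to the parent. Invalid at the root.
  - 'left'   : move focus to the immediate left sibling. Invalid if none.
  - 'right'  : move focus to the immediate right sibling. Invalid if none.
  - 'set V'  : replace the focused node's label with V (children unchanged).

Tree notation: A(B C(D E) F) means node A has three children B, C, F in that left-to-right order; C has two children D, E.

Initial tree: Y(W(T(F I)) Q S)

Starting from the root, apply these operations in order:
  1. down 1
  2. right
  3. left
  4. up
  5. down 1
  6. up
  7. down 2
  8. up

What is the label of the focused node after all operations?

Step 1 (down 1): focus=Q path=1 depth=1 children=[] left=['W'] right=['S'] parent=Y
Step 2 (right): focus=S path=2 depth=1 children=[] left=['W', 'Q'] right=[] parent=Y
Step 3 (left): focus=Q path=1 depth=1 children=[] left=['W'] right=['S'] parent=Y
Step 4 (up): focus=Y path=root depth=0 children=['W', 'Q', 'S'] (at root)
Step 5 (down 1): focus=Q path=1 depth=1 children=[] left=['W'] right=['S'] parent=Y
Step 6 (up): focus=Y path=root depth=0 children=['W', 'Q', 'S'] (at root)
Step 7 (down 2): focus=S path=2 depth=1 children=[] left=['W', 'Q'] right=[] parent=Y
Step 8 (up): focus=Y path=root depth=0 children=['W', 'Q', 'S'] (at root)

Answer: Y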